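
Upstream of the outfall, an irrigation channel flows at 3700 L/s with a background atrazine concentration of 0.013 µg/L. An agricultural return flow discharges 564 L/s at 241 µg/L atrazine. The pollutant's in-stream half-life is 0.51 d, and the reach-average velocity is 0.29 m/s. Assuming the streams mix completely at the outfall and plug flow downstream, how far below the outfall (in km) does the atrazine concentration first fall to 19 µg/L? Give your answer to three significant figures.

9.55 km

Flow-weighted average: C = (3700·0.01300 + 564.0·241.0) / 4264 = 136000/4264 = 31.89 µg/L.
Half-life 0.51 d → k = ln 2 / 0.51 = 1.359 d⁻¹.
Set 31.89·exp(−k·t) = 19 → t = ln(31.89/19)/k = 32920 s = 9.144 h.
Distance = v·t = 0.29·32920 = 9546 m = 9.546 km.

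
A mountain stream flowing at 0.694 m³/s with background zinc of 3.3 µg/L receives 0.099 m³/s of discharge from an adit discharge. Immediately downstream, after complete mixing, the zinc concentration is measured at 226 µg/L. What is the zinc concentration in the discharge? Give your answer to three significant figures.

1790 µg/L

Mass balance: 0.6940·3.300 + 0.09900·Cₑ = 0.7930·226.0
→ Cₑ = (0.7930·226.0 − 0.6940·3.300) / 0.09900 = 1787 µg/L.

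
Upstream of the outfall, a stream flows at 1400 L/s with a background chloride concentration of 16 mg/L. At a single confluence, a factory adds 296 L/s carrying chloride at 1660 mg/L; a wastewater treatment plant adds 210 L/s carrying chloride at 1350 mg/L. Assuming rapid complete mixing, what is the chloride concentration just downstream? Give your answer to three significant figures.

418 mg/L

Flow-weighted average: C = (1400·16.00 + 296.0·1660 + 210.0·1350) / 1906 = 797300/1906 = 418.3 mg/L.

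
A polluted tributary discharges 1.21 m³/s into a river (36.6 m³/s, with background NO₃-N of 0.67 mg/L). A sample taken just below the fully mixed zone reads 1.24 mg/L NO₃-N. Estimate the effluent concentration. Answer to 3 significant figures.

18.5 mg/L

Mass balance: 36.60·0.6700 + 1.210·Cₑ = 37.81·1.240
→ Cₑ = (37.81·1.240 − 36.60·0.6700) / 1.210 = 18.48 mg/L.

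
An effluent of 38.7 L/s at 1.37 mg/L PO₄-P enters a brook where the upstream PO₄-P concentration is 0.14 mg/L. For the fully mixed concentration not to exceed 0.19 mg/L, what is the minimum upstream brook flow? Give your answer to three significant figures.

Set C_mix = 0.19: (Q·0.1400 + 38.70·1.370) / (Q + 38.70) = 0.19
→ Q = 38.70·(1.370 − 0.19)/(0.19 − 0.1400) = 913.3 L/s.

913 L/s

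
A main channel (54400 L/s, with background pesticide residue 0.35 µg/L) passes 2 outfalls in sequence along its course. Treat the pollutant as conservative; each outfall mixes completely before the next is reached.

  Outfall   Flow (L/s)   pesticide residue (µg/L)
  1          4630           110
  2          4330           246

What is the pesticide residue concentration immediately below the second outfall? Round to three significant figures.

Below outfall 1: Q → 59030 L/s, C = (54400·0.3500 + 4630·110.0)/59030 = 8.950 µg/L.
Below outfall 2: Q → 63360 L/s, C = (59030·8.950 + 4330·246.0)/63360 = 25.15 µg/L.

25.2 µg/L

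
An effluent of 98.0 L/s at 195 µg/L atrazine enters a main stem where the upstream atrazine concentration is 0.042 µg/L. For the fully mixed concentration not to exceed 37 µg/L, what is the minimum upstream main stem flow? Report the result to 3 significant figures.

419 L/s

Set C_mix = 37: (Q·0.04200 + 98.00·195.0) / (Q + 98.00) = 37
→ Q = 98.00·(195.0 − 37)/(37 − 0.04200) = 419.0 L/s.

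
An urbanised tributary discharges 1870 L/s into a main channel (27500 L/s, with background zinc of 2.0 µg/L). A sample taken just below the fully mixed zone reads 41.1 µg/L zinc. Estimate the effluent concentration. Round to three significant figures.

616 µg/L

Mass balance: 27500·2.000 + 1870·Cₑ = 29370·41.10
→ Cₑ = (29370·41.10 − 27500·2.000) / 1870 = 616.1 µg/L.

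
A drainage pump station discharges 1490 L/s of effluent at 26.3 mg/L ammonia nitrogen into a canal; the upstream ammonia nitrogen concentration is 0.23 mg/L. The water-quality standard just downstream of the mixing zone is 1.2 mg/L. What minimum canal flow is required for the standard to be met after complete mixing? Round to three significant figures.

38600 L/s

Set C_mix = 1.2: (Q·0.2300 + 1490·26.30) / (Q + 1490) = 1.2
→ Q = 1490·(26.30 − 1.2)/(1.2 − 0.2300) = 38560 L/s.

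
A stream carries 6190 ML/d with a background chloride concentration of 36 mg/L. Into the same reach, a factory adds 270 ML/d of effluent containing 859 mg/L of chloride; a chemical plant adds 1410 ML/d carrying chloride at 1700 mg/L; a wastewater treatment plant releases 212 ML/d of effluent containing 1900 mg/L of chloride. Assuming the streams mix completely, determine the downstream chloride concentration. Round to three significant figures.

403 mg/L

Conservation of mass: C = (6190·36.00 + 270.0·859.0 + 1410·1700 + 212.0·1900) / 8082 = 3255000/8082 = 402.7 mg/L.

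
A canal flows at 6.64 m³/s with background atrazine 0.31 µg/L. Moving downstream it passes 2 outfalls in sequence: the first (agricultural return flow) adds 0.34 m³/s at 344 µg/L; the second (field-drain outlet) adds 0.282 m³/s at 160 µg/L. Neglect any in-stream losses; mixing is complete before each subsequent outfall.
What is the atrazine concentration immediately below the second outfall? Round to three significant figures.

22.6 µg/L

Below outfall 1: Q → 6.980 m³/s, C = (6.640·0.3100 + 0.3400·344.0)/6.980 = 17.05 µg/L.
Below outfall 2: Q → 7.262 m³/s, C = (6.980·17.05 + 0.2820·160.0)/7.262 = 22.60 µg/L.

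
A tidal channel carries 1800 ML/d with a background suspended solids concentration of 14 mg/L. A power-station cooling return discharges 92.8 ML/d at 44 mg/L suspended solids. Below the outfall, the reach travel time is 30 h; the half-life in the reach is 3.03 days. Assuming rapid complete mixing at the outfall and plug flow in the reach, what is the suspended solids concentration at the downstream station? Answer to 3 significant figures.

11.6 mg/L

After mixing, C = (1800·14.00 + 92.80·44.00) / 1893 = 29280/1893 = 15.47 mg/L.
Half-life 3.03 d → k = ln 2 / 3.03 = 0.2288 d⁻¹.
First-order decay: C = 15.47·exp(−k·t) = 15.47·0.7513 = 11.62 mg/L.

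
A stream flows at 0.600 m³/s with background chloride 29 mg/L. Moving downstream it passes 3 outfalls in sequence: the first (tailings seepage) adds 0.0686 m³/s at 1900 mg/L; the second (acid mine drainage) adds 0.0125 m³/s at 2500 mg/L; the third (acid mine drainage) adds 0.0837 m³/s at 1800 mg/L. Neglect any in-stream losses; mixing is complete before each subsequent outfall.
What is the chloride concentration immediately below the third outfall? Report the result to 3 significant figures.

431 mg/L

Below outfall 1: Q → 0.6686 m³/s, C = (0.6000·29.00 + 0.06860·1900)/0.6686 = 221.0 mg/L.
Below outfall 2: Q → 0.6811 m³/s, C = (0.6686·221.0 + 0.01250·2500)/0.6811 = 262.8 mg/L.
Below outfall 3: Q → 0.7648 m³/s, C = (0.6811·262.8 + 0.08370·1800)/0.7648 = 431.0 mg/L.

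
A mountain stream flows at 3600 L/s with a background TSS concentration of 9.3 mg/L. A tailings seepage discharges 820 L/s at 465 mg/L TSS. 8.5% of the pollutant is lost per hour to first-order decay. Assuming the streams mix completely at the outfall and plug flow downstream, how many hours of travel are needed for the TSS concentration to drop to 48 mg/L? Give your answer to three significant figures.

7.55 h

Flow-weighted average: C = (3600·9.300 + 820.0·465.0) / 4420 = 414800/4420 = 93.84 mg/L.
8.5%/h lost → k = −ln(1 − 0.085) = 0.08883 h⁻¹.
93.84·exp(−k·t) = 48 → t = ln(93.84/48)/k = 27170 s = 7.547 h.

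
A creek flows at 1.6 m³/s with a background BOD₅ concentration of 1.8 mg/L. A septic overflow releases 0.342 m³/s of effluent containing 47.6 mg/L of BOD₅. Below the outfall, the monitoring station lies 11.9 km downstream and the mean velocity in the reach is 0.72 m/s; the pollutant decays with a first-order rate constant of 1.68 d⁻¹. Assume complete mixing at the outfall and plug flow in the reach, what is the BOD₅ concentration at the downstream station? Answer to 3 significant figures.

After mixing, C = (1.600·1.800 + 0.3420·47.60) / 1.942 = 19.16/1.942 = 9.866 mg/L.
Travel time t = 11.9·1000 / 0.72 = 16530 s = 4.591 h.
Applying C = C₀e^(−kt): 9.866 × 0.7252 = 7.154 mg/L.

7.15 mg/L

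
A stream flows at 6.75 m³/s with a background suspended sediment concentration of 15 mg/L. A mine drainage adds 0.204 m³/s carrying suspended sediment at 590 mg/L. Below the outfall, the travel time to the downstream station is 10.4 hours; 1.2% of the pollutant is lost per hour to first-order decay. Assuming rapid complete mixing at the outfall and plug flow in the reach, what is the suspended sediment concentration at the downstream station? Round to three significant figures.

Mixed concentration C = ΣQC/ΣQ = (6.750·15.00 + 0.2040·590.0) / 6.954 = 221.6/6.954 = 31.87 mg/L.
1.2%/h lost → k = −ln(1 − 0.012) = 0.01207 h⁻¹.
Decay over the reach: 31.87·exp(−kt) = 31.87·0.8820 = 28.11 mg/L.

28.1 mg/L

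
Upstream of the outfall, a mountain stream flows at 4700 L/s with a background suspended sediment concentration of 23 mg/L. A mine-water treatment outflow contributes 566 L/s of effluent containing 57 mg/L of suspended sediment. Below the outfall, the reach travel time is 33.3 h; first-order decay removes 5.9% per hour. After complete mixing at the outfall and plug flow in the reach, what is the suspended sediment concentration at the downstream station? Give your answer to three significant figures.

3.52 mg/L

Mass balance: C = (4700·23.00 + 566.0·57.00) / 5266 = 140400/5266 = 26.65 mg/L.
5.9%/h lost → k = −ln(1 − 0.059) = 0.06081 h⁻¹.
After decay, C = 26.65 × e^(−kt) = 26.65 × 0.1320 = 3.518 mg/L.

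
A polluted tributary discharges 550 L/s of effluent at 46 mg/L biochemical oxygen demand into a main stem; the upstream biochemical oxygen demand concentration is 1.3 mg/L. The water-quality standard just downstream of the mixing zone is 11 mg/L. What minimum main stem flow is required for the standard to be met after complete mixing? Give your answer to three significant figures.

Set C_mix = 11: (Q·1.300 + 550.0·46.00) / (Q + 550.0) = 11
→ Q = 550.0·(46.00 − 11)/(11 − 1.300) = 1985 L/s.

1980 L/s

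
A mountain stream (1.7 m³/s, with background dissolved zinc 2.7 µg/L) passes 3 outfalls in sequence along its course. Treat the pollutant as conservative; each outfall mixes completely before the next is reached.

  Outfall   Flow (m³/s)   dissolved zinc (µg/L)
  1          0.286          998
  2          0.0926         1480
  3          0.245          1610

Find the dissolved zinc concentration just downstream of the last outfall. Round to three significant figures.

After outfall 1: Q = 1.700 + 0.2860 = 1.986 m³/s; C = (1.700·2.700 + 0.2860·998.0)/1.986 = 146.0 µg/L.
After outfall 2: Q = 1.986 + 0.09260 = 2.079 m³/s; C = (1.986·146.0 + 0.09260·1480)/2.079 = 205.5 µg/L.
After outfall 3: Q = 2.079 + 0.2450 = 2.324 m³/s; C = (2.079·205.5 + 0.2450·1610)/2.324 = 353.6 µg/L.

354 µg/L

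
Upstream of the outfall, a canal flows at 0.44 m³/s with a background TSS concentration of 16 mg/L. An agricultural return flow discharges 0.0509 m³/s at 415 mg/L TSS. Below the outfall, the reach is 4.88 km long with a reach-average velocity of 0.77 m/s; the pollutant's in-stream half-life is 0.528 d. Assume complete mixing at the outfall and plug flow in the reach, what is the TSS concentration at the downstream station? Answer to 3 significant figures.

After mixing, C = (0.4400·16.00 + 0.05090·415.0) / 0.4909 = 28.16/0.4909 = 57.37 mg/L.
Travel time t = 4.88·1000 / 0.77 = 6338 s = 1.760 h.
Half-life 0.528 d → k = ln 2 / 0.528 = 1.313 d⁻¹.
After decay, C = 57.37 × e^(−kt) = 57.37 × 0.9082 = 52.10 mg/L.

52.1 mg/L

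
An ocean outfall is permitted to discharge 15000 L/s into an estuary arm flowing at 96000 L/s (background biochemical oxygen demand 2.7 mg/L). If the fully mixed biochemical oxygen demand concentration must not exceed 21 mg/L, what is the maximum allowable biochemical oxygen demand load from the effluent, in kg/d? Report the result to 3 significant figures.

179000 kg/d

Mass balance at the limit: 96000·2.700 + 15000·Cₑ = 111000·21 → Cₑ = 138.1 mg/L.
15000 L/s = 15.00 m³/s. Load = 15.00 m³/s × 138.1 g/m³ × 86 400 s/d = 179000 kg/d.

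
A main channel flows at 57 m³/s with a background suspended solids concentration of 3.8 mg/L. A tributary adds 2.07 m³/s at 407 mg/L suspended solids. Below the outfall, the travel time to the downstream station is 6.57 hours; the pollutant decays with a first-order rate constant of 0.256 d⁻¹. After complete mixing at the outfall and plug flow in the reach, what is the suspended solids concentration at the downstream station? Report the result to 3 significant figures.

16.7 mg/L

Conservation of mass: C = (57.00·3.800 + 2.070·407.0) / 59.07 = 1059/59.07 = 17.93 mg/L.
First-order decay: C = 17.93·exp(−k·t) = 17.93·0.9323 = 16.72 mg/L.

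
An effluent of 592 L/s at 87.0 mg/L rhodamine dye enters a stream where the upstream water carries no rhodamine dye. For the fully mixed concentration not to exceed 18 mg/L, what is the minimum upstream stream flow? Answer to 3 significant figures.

Set C_mix = 18: (Q·0 + 592.0·87.00) / (Q + 592.0) = 18
→ Q = 592.0·(87.00 − 18)/(18 − 0) = 2269 L/s.

2270 L/s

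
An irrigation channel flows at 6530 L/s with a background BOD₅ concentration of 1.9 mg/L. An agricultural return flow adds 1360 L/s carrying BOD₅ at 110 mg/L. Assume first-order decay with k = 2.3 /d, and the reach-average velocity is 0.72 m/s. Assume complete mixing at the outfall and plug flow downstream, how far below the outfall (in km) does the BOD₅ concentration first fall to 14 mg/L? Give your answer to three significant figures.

10.4 km

Mixed concentration C = ΣQC/ΣQ = (6530·1.900 + 1360·110.0) / 7890 = 162000/7890 = 20.53 mg/L.
Set 20.53·exp(−k·t) = 14 → t = ln(20.53/14)/k = 14390 s = 3.996 h.
Distance = v·t = 0.72·14390 = 10360 m = 10.36 km.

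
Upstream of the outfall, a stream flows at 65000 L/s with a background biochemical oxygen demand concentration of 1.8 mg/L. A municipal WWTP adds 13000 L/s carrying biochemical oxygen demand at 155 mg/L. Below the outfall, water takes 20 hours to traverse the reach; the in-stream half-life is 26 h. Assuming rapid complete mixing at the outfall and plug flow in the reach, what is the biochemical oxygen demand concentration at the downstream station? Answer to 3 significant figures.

16.0 mg/L

Mass balance: C = (65000·1.800 + 13000·155.0) / 78000 = 2132000/78000 = 27.33 mg/L.
Half-life 26 h → k = ln 2 / 26 = 0.02666 h⁻¹ = 0.6398 d⁻¹.
Applying C = C₀e^(−kt): 27.33 × 0.5867 = 16.04 mg/L.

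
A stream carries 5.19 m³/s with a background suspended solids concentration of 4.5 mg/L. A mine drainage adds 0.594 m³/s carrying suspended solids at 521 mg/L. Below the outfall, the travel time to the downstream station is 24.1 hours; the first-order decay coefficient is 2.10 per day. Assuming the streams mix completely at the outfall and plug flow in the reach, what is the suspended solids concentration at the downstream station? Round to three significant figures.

6.99 mg/L

After mixing, C = (5.190·4.500 + 0.5940·521.0) / 5.784 = 332.8/5.784 = 57.54 mg/L.
After decay, C = 57.54 × e^(−kt) = 57.54 × 0.1214 = 6.985 mg/L.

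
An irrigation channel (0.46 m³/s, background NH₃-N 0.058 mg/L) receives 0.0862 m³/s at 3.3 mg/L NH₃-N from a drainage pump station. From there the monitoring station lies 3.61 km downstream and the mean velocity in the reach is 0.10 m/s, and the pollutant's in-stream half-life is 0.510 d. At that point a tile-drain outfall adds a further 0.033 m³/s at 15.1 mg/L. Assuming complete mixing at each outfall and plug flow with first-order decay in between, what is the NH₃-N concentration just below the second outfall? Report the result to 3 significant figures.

1.16 mg/L

Conservation of mass: C = (0.4600·0.05800 + 0.08620·3.300) / 0.5462 = 0.3111/0.5462 = 0.5696 mg/L; combined flow 0.5462 m³/s.
Travel time t = 3.61·1000 / 0.10 = 36100 s = 10.03 h.
Half-life 0.510 d → k = ln 2 / 0.510 = 1.359 d⁻¹.
Applying C = C₀e^(−kt): 0.5696 × 0.5667 = 0.3228 mg/L.
Second outfall: C = (0.5462·0.3228 + 0.03300·15.10)/0.5792 = 1.165 mg/L.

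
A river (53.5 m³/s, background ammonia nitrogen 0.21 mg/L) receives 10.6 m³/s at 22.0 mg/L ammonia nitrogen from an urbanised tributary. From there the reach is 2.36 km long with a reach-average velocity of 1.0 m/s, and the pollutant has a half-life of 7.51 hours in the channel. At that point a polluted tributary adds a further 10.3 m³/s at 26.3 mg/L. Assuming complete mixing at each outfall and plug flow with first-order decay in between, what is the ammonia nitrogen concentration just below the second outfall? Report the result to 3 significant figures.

After mixing, C = (53.50·0.2100 + 10.60·22.00) / 64.10 = 244.4/64.10 = 3.813 mg/L; combined flow 64.10 m³/s.
Travel time t = 2.36·1000 / 1.0 = 2360 s = 0.6556 h.
Half-life 7.51 h → k = ln 2 / 7.51 = 0.09230 h⁻¹ = 2.215 d⁻¹.
After decay, C = 3.813 × e^(−kt) = 3.813 × 0.9413 = 3.589 mg/L.
At the second outfall, C = (64.10·3.589 + 10.30·26.30) / (64.10 + 10.30) = 6.734 mg/L.

6.73 mg/L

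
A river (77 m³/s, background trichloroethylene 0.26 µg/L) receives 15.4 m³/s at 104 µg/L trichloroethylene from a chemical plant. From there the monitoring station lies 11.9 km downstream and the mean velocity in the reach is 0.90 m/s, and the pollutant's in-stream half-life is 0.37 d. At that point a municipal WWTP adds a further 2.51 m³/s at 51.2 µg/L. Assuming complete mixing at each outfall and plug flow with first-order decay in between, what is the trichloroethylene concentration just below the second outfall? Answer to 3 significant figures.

14.2 µg/L

Flow-weighted average: C = (77.00·0.2600 + 15.40·104.0) / 92.40 = 1622/92.40 = 17.55 µg/L; combined flow 92.40 m³/s.
Travel time t = 11.9·1000 / 0.90 = 13220 s = 3.673 h.
Half-life 0.37 d → k = ln 2 / 0.37 = 1.873 d⁻¹.
Applying C = C₀e^(−kt): 17.55 × 0.7507 = 13.18 µg/L.
Second outfall: C = (92.40·13.18 + 2.510·51.20)/94.91 = 14.18 µg/L.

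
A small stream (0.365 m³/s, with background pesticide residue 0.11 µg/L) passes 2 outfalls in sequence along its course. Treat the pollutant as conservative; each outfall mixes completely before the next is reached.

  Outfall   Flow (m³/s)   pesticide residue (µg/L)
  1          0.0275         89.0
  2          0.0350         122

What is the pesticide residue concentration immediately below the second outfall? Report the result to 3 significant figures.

15.8 µg/L

After outfall 1: Q = 0.3650 + 0.02750 = 0.3925 m³/s; C = (0.3650·0.1100 + 0.02750·89.00)/0.3925 = 6.338 µg/L.
After outfall 2: Q = 0.3925 + 0.03500 = 0.4275 m³/s; C = (0.3925·6.338 + 0.03500·122.0)/0.4275 = 15.81 µg/L.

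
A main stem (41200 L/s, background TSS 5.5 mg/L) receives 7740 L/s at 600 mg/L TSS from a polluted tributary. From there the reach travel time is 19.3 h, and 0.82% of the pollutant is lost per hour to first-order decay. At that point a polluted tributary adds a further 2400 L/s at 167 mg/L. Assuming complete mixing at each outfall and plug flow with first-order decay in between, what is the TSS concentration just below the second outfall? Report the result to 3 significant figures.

88.7 mg/L

Mixed concentration C = ΣQC/ΣQ = (41200·5.500 + 7740·600.0) / 48940 = 4871000/48940 = 99.52 mg/L; combined flow 48940 L/s.
0.82%/h lost → k = −ln(1 − 0.0082) = 0.008234 h⁻¹.
Applying C = C₀e^(−kt): 99.52 × 0.8531 = 84.90 mg/L.
Second outfall: C = (48940·84.90 + 2400·167.0)/51340 = 88.74 mg/L.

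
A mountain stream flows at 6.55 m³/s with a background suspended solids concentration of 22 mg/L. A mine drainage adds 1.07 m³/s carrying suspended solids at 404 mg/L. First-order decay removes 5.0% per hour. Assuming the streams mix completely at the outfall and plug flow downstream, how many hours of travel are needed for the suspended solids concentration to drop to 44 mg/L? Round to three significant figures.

10.6 h

Conservation of mass: C = (6.550·22.00 + 1.070·404.0) / 7.620 = 576.4/7.620 = 75.64 mg/L.
5.0%/h lost → k = −ln(1 − 0.05) = 0.05129 h⁻¹.
75.64·exp(−k·t) = 44 → t = ln(75.64/44)/k = 38030 s = 10.56 h.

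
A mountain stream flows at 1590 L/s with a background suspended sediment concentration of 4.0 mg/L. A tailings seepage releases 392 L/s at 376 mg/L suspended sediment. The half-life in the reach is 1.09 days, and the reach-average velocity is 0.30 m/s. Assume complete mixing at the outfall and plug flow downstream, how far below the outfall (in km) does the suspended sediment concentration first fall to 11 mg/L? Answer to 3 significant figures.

Mass balance: C = (1590·4.000 + 392.0·376.0) / 1982 = 153800/1982 = 77.57 mg/L.
Half-life 1.09 d → k = ln 2 / 1.09 = 0.6359 d⁻¹.
Set 77.57·exp(−k·t) = 11 → t = ln(77.57/11)/k = 265400 s = 73.72 h.
Distance = v·t = 0.30·265400 = 79620 m = 79.62 km.

79.6 km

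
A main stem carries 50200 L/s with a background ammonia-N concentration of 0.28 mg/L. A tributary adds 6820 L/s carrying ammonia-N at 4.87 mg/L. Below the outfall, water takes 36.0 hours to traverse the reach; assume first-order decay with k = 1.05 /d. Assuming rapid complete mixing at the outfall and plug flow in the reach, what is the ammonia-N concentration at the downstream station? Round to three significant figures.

Mass balance: C = (50200·0.2800 + 6820·4.870) / 57020 = 47270/57020 = 0.8290 mg/L.
Applying C = C₀e^(−kt): 0.8290 × 0.2070 = 0.1716 mg/L.

0.172 mg/L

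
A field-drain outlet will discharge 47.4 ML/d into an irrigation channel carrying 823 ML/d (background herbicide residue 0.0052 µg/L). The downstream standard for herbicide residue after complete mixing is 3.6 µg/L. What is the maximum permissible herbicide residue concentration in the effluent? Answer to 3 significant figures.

66.0 µg/L

At the limit, (Qr·Cr + Qe·Cₑ)/(Qr + Qe) = 3.6:
Cₑ = (870.4·3.6 − 823.0·0.005200) / 47.40 = 66.02 µg/L.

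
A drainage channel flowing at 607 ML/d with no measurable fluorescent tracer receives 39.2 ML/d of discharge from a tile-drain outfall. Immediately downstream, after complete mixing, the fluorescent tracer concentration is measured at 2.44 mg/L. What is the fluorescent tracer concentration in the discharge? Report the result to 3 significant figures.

40.2 mg/L

Mass balance: 607.0·0 + 39.20·Cₑ = 646.2·2.440
→ Cₑ = (646.2·2.440 − 607.0·0) / 39.20 = 40.22 mg/L.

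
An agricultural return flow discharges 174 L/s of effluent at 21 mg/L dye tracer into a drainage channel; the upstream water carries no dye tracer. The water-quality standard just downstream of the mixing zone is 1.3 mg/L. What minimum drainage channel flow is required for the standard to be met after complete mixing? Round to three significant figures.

2640 L/s

Set C_mix = 1.3: (Q·0 + 174.0·21.00) / (Q + 174.0) = 1.3
→ Q = 174.0·(21.00 − 1.3)/(1.3 − 0) = 2637 L/s.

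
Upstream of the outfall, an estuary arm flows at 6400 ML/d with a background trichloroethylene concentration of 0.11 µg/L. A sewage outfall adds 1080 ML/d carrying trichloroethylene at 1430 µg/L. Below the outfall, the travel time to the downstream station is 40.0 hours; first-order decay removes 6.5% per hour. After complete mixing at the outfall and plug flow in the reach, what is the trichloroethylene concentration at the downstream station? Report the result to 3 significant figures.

14.0 µg/L

Mixed concentration C = ΣQC/ΣQ = (6400·0.1100 + 1080·1430) / 7480 = 1545000/7480 = 206.6 µg/L.
6.5%/h lost → k = −ln(1 − 0.065) = 0.06721 h⁻¹.
Decay over the reach: 206.6·exp(−kt) = 206.6·0.06799 = 14.04 µg/L.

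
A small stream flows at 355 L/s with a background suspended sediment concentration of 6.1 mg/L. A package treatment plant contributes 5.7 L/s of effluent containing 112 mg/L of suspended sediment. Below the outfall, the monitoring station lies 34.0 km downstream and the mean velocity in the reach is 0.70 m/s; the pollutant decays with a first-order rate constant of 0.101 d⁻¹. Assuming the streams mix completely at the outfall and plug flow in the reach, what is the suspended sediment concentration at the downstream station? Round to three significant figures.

Conservation of mass: C = (355.0·6.100 + 5.700·112.0) / 360.7 = 2804/360.7 = 7.773 mg/L.
Travel time t = 34.0·1000 / 0.70 = 48570 s = 13.49 h.
First-order decay: C = 7.773·exp(−k·t) = 7.773·0.9448 = 7.344 mg/L.

7.34 mg/L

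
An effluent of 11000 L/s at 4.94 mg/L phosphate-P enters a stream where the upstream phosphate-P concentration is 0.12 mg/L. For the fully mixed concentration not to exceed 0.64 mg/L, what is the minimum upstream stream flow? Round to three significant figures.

91000 L/s

Set C_mix = 0.64: (Q·0.1200 + 11000·4.940) / (Q + 11000) = 0.64
→ Q = 11000·(4.940 − 0.64)/(0.64 − 0.1200) = 90960 L/s.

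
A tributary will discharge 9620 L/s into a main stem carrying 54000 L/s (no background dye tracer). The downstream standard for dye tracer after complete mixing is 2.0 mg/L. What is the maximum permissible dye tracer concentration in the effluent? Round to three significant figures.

At the limit, (Qr·Cr + Qe·Cₑ)/(Qr + Qe) = 2.0:
Cₑ = (63620·2.0 − 54000·0) / 9620 = 13.23 mg/L.

13.2 mg/L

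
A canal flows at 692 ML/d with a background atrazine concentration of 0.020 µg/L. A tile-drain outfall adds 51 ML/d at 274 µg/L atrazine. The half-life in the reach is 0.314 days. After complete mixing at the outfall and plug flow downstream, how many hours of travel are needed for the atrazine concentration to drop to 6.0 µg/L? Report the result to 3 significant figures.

Flow-weighted average: C = (692.0·0.02000 + 51.00·274.0) / 743.0 = 13990/743.0 = 18.83 µg/L.
Half-life 0.314 d → k = ln 2 / 0.314 = 2.207 d⁻¹.
18.83·exp(−k·t) = 6.0 → t = ln(18.83/6.0)/k = 44760 s = 12.43 h.

12.4 h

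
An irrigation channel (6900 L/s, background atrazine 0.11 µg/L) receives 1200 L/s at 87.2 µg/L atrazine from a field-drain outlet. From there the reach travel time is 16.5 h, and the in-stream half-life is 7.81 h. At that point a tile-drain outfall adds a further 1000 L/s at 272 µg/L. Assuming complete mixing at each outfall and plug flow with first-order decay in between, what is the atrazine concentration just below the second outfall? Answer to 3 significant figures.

32.6 µg/L

Flow-weighted average: C = (6900·0.1100 + 1200·87.20) / 8100 = 105400/8100 = 13.01 µg/L; combined flow 8100 L/s.
Half-life 7.81 h → k = ln 2 / 7.81 = 0.08875 h⁻¹ = 2.130 d⁻¹.
Applying C = C₀e^(−kt): 13.01 × 0.2312 = 3.009 µg/L.
At the second outfall, C = (8100·3.009 + 1000·272.0) / (8100 + 1000) = 32.57 µg/L.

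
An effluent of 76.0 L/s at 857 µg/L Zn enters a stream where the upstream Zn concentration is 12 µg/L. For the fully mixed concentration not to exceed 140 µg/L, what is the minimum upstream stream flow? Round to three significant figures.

Set C_mix = 140: (Q·12.00 + 76.00·857.0) / (Q + 76.00) = 140
→ Q = 76.00·(857.0 − 140)/(140 − 12.00) = 425.7 L/s.

426 L/s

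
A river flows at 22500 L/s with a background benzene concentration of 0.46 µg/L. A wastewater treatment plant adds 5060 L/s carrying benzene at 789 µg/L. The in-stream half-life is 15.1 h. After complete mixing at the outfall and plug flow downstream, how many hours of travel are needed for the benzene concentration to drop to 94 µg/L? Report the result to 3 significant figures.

9.48 h

Mass balance: C = (22500·0.4600 + 5060·789.0) / 27560 = 4003000/27560 = 145.2 µg/L.
Half-life 15.1 h → k = ln 2 / 15.1 = 0.04590 h⁻¹ = 1.102 d⁻¹.
145.2·exp(−k·t) = 94 → t = ln(145.2/94)/k = 34120 s = 9.478 h.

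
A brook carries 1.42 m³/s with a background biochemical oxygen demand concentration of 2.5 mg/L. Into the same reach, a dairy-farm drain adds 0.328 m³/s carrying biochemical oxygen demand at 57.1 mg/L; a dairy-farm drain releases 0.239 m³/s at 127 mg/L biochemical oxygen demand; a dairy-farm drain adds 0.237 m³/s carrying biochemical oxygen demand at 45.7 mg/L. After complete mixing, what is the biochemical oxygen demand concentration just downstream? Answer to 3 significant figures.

After mixing, C = (1.420·2.500 + 0.3280·57.10 + 0.2390·127.0 + 0.2370·45.70) / 2.224 = 63.46/2.224 = 28.54 mg/L.

28.5 mg/L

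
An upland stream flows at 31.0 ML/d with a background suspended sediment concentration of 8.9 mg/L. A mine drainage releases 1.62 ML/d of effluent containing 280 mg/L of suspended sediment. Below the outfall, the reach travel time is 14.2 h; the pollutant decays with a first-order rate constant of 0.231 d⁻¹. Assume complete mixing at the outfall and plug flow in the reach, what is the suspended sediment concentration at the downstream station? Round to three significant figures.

Mass balance: C = (31.00·8.900 + 1.620·280.0) / 32.62 = 729.5/32.62 = 22.36 mg/L.
First-order decay: C = 22.36·exp(−k·t) = 22.36·0.8723 = 19.51 mg/L.

19.5 mg/L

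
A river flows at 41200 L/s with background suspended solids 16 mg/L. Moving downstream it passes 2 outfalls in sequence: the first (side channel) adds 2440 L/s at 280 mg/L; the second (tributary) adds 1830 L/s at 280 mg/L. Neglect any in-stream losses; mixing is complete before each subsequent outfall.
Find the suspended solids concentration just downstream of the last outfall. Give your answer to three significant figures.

Below outfall 1: Q → 43640 L/s, C = (41200·16.00 + 2440·280.0)/43640 = 30.76 mg/L.
Below outfall 2: Q → 45470 L/s, C = (43640·30.76 + 1830·280.0)/45470 = 40.79 mg/L.

40.8 mg/L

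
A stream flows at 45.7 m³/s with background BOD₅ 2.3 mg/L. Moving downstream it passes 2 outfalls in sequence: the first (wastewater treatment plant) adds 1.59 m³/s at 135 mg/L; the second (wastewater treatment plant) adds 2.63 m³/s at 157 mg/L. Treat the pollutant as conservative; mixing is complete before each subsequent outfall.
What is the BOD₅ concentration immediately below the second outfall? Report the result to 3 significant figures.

Outfall 1: combined Q = 47.29 m³/s; C = (45.70·2.300 + 1.590·135.0)/47.29 = 6.762 mg/L.
Outfall 2: combined Q = 49.92 m³/s; C = (47.29·6.762 + 2.630·157.0)/49.92 = 14.68 mg/L.

14.7 mg/L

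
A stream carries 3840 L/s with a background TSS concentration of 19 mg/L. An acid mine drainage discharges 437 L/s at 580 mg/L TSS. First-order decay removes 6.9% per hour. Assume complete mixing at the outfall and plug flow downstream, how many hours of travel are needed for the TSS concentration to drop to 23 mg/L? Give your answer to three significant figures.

Flow-weighted average: C = (3840·19.00 + 437.0·580.0) / 4277 = 326400/4277 = 76.32 mg/L.
6.9%/h lost → k = −ln(1 − 0.069) = 0.07150 h⁻¹.
76.32·exp(−k·t) = 23 → t = ln(76.32/23)/k = 60390 s = 16.78 h.

16.8 h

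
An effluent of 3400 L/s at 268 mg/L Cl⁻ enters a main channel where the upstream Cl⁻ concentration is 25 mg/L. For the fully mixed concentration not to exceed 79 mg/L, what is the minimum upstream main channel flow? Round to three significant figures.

11900 L/s

Set C_mix = 79: (Q·25.00 + 3400·268.0) / (Q + 3400) = 79
→ Q = 3400·(268.0 − 79)/(79 − 25.00) = 11900 L/s.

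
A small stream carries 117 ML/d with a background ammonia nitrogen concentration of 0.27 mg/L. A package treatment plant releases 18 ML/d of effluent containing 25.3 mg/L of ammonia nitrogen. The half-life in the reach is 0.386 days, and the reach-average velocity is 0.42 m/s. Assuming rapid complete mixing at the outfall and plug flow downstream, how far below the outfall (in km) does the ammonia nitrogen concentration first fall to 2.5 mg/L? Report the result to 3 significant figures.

7.41 km

Mass balance: C = (117.0·0.2700 + 18.00·25.30) / 135.0 = 487.0/135.0 = 3.607 mg/L.
Half-life 0.386 d → k = ln 2 / 0.386 = 1.796 d⁻¹.
Set 3.607·exp(−k·t) = 2.5 → t = ln(3.607/2.5)/k = 17640 s = 4.901 h.
Distance = v·t = 0.42·17640 = 7410 m = 7.410 km.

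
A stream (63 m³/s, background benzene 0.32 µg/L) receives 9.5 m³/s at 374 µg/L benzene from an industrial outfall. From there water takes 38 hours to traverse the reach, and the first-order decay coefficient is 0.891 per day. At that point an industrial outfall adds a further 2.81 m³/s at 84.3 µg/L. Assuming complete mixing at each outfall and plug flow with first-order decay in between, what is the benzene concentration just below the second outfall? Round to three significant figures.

After mixing, C = (63.00·0.3200 + 9.500·374.0) / 72.50 = 3573/72.50 = 49.28 µg/L; combined flow 72.50 m³/s.
Applying C = C₀e^(−kt): 49.28 × 0.2440 = 12.02 µg/L.
Second outfall: C = (72.50·12.02 + 2.810·84.30)/75.31 = 14.72 µg/L.

14.7 µg/L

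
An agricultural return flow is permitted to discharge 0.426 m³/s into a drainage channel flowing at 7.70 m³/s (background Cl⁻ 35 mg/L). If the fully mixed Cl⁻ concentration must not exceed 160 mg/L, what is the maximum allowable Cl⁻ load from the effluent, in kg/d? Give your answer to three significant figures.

89000 kg/d

Mass balance at the limit: 7.700·35.00 + 0.4260·Cₑ = 8.126·160 → Cₑ = 2419 mg/L.
Load = 0.4260 m³/s × 2419 g/m³ × 86 400 s/d = 89050 kg/d.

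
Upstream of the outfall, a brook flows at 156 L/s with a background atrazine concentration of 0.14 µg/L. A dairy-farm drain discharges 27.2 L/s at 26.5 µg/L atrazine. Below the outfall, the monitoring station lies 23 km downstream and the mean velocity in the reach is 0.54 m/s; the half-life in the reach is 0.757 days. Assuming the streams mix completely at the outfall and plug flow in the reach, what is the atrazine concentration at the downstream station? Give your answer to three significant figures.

Mass balance: C = (156.0·0.1400 + 27.20·26.50) / 183.2 = 742.6/183.2 = 4.054 µg/L.
Travel time t = 23·1000 / 0.54 = 42590 s = 11.83 h.
Half-life 0.757 d → k = ln 2 / 0.757 = 0.9157 d⁻¹.
Applying C = C₀e^(−kt): 4.054 × 0.6367 = 2.581 µg/L.

2.58 µg/L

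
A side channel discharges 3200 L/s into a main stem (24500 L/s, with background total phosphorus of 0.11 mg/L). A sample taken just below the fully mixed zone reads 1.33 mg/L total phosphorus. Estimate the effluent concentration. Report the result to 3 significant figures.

Mass balance: 24500·0.1100 + 3200·Cₑ = 27700·1.330
→ Cₑ = (27700·1.330 − 24500·0.1100) / 3200 = 10.67 mg/L.

10.7 mg/L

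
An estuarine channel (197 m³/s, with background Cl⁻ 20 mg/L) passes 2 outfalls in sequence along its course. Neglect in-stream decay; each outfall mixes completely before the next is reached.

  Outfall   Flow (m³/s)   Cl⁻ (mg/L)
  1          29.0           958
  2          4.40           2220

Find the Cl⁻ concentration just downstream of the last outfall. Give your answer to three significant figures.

180 mg/L

Below outfall 1: Q → 226.0 m³/s, C = (197.0·20.00 + 29.00·958.0)/226.0 = 140.4 mg/L.
Below outfall 2: Q → 230.4 m³/s, C = (226.0·140.4 + 4.400·2220)/230.4 = 180.1 mg/L.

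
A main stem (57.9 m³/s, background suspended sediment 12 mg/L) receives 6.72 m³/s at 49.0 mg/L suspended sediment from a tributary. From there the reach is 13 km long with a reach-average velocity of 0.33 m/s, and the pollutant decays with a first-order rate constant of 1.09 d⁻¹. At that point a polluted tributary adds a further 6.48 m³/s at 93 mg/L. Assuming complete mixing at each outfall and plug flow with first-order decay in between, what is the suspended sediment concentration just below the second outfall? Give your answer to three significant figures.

After mixing, C = (57.90·12.00 + 6.720·49.00) / 64.62 = 1024/64.62 = 15.85 mg/L; combined flow 64.62 m³/s.
Travel time t = 13·1000 / 0.33 = 39390 s = 10.94 h.
After decay, C = 15.85 × e^(−kt) = 15.85 × 0.6084 = 9.641 mg/L.
At the second outfall, C = (64.62·9.641 + 6.480·93.00) / (64.62 + 6.480) = 17.24 mg/L.

17.2 mg/L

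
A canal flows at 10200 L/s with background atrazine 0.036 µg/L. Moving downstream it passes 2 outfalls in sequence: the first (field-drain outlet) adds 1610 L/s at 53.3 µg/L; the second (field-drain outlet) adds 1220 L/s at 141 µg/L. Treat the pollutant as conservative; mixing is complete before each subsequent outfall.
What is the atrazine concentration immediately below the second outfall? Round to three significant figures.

After outfall 1: Q = 10200 + 1610 = 11810 L/s; C = (10200·0.03600 + 1610·53.30)/11810 = 7.297 µg/L.
After outfall 2: Q = 11810 + 1220 = 13030 L/s; C = (11810·7.297 + 1220·141.0)/13030 = 19.82 µg/L.

19.8 µg/L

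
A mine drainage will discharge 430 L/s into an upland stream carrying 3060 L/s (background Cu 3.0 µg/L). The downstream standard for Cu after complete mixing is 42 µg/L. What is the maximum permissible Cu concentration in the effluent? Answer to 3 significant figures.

320 µg/L

At the limit, (Qr·Cr + Qe·Cₑ)/(Qr + Qe) = 42:
Cₑ = (3490·42 − 3060·3.000) / 430.0 = 319.5 µg/L.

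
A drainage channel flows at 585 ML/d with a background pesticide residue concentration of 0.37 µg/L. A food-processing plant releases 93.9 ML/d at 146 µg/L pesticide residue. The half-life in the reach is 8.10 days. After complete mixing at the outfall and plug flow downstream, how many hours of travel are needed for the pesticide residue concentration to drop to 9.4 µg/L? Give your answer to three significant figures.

219 h

Conservation of mass: C = (585.0·0.3700 + 93.90·146.0) / 678.9 = 13930/678.9 = 20.51 µg/L.
Half-life 8.10 d → k = ln 2 / 8.10 = 0.08557 d⁻¹.
20.51·exp(−k·t) = 9.4 → t = ln(20.51/9.4)/k = 787900 s = 218.8 h.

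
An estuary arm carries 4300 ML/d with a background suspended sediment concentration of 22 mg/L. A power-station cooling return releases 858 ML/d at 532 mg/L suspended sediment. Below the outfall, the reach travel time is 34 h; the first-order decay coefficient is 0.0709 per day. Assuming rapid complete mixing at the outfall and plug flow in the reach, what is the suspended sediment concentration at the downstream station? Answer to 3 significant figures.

Flow-weighted average: C = (4300·22.00 + 858.0·532.0) / 5158 = 551100/5158 = 106.8 mg/L.
After decay, C = 106.8 × e^(−kt) = 106.8 × 0.9044 = 96.63 mg/L.

96.6 mg/L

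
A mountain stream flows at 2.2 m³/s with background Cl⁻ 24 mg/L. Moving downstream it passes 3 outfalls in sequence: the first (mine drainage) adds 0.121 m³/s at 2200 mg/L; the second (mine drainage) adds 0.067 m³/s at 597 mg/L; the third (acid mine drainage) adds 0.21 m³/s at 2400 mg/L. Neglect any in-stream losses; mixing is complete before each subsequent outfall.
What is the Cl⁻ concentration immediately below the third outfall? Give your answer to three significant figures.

Below outfall 1: Q → 2.321 m³/s, C = (2.200·24.00 + 0.1210·2200)/2.321 = 137.4 mg/L.
Below outfall 2: Q → 2.388 m³/s, C = (2.321·137.4 + 0.06700·597.0)/2.388 = 150.3 mg/L.
Below outfall 3: Q → 2.598 m³/s, C = (2.388·150.3 + 0.2100·2400)/2.598 = 332.2 mg/L.

332 mg/L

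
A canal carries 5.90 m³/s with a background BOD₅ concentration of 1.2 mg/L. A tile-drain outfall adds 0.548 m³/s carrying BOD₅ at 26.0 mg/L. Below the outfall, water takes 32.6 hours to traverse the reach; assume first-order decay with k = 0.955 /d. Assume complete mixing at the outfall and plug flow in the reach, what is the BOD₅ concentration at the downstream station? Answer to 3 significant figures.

0.904 mg/L

After mixing, C = (5.900·1.200 + 0.5480·26.00) / 6.448 = 21.33/6.448 = 3.308 mg/L.
First-order decay: C = 3.308·exp(−k·t) = 3.308·0.2733 = 0.9040 mg/L.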